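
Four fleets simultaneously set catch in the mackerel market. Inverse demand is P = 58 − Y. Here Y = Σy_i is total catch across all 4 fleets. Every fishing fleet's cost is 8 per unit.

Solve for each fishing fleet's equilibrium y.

10

A representative fishing fleet's profit is π_i = y_i(58 − Y) − 8y_i, with Y = y_i + Σ_{j≠i} y_j.
First-order condition: 50 − 2y_i − Σ_{j≠i} y_j = 0.
With identical fishing fleets, set every y_j = y: then 50 − 2y − 3y = 0, i.e. y = 50/5 = 10.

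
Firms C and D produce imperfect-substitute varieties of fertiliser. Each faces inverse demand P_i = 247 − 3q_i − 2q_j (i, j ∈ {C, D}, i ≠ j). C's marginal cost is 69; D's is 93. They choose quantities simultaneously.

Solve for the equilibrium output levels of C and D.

Firm C's profit: π = q_C(247 − 3q_C − 2q_D) − 69q_C.
∂π/∂q_C = 178 − 6q_C − 2q_D = 0 ⇒ q_C = 89/3 − (1/3)q_D.
Similarly q_D = 77/3 − (1/3)q_C.
Plugging q_D into C's best response: q_C = 89/3 − (1/3)(77/3 − (1/3)q_C) ⇒ (8/9)q_C = 190/9, so q_C = 23.75.
Then q_D = 77/3 − (1/3)·23.75 = 17.75.

23.75, 17.75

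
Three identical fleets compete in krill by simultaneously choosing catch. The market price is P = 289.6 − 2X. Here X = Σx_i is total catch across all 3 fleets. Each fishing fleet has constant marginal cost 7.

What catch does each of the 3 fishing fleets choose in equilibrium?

35.325

A representative fishing fleet's profit is π_i = x_i(289.6 − 2X) − 7x_i, with X = x_i + Σ_{j≠i} x_j.
First-order condition: 282.6 − 4x_i − 2Σ_{j≠i} x_j = 0.
With identical fishing fleets, set every x_j = x: then 282.6 − 4x − 4x = 0, i.e. x = 282.6/8 = 35.325.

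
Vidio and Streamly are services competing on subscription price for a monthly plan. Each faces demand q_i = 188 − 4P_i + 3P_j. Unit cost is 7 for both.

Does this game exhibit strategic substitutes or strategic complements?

strategic complements

Vidio's profit: π = (P_{Vidio} − 7)(188 − 4P_{Vidio} + 3P_{Streamly}).
∂π/∂P_{Vidio} = 216 − 8P_{Vidio} + 3P_{Streamly} = 0 ⇒ P_{Vidio} = 27 + 0.375P_{Streamly}.
The best-response slope dP_{Vidio}/dP_{Streamly} = 0.375 > 0: the reaction function is upward-sloping, so the choices are strategic complements.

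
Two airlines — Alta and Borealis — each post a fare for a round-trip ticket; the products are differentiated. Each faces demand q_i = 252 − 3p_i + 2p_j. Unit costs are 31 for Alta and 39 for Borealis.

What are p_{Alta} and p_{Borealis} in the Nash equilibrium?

Alta's profit: π = (p_{Alta} − 31)(252 − 3p_{Alta} + 2p_{Borealis}).
∂π/∂p_{Alta} = 345 − 6p_{Alta} + 2p_{Borealis} = 0 ⇒ p_{Alta} = 57.5 + (1/3)p_{Borealis}.
Similarly p_{Borealis} = 61.5 + (1/3)p_{Alta}.
Plugging p_{Borealis} into Alta's best response: p_{Alta} = 57.5 + (1/3)(61.5 + (1/3)p_{Alta}) ⇒ (8/9)p_{Alta} = 78, so p_{Alta} = 87.75.
Then p_{Borealis} = 61.5 + (1/3)·87.75 = 90.75.

87.75, 90.75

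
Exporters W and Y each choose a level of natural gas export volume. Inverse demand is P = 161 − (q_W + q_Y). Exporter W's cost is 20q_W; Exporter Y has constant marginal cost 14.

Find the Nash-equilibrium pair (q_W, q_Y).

45, 51

Exporter W's profit: π = q_W(161 − (q_W + q_Y)) − 20q_W.
∂π/∂q_W = 141 − 2q_W − q_Y = 0, so q_W = 70.5 − 0.5q_Y.
By the same steps for Y: q_Y = 73.5 − 0.5q_W.
Plugging q_Y into W's best response: q_W = 70.5 − 0.5(73.5 − 0.5q_W) ⇒ 0.75q_W = 33.75, so q_W = 45.
Then q_Y = 73.5 − 0.5·45 = 51.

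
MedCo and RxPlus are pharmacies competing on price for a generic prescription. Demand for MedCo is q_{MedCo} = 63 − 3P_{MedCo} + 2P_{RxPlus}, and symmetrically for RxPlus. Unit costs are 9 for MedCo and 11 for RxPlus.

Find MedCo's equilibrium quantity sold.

41.625

MedCo's profit: π = (P_{MedCo} − 9)(63 − 3P_{MedCo} + 2P_{RxPlus}).
∂π/∂P_{MedCo} = 90 − 6P_{MedCo} + 2P_{RxPlus} = 0 ⇒ P_{MedCo} = 15 + (1/3)P_{RxPlus}.
Similarly P_{RxPlus} = 16 + (1/3)P_{MedCo}.
Substituting the second reaction function into the first: P_{MedCo} = 15 + (1/3)(16 + (1/3)P_{MedCo}), which gives (8/9)P_{MedCo} = 61/3 ⇒ P_{MedCo} = 22.875.
Then P_{RxPlus} = 16 + (1/3)·22.875 = 23.625.
q_{MedCo} = 63 − 3·22.875 + 2·23.625 = 41.625.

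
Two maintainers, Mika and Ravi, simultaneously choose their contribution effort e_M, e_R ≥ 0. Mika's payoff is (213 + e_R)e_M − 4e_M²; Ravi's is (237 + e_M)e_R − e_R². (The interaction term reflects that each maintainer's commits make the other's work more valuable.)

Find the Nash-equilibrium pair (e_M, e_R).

44.2, 140.6

Expanding Mika's payoff: 213e_M + e_Re_M − 4e_M².
∂π/∂e_M = 213 + e_R − 8e_M = 0, so e_M = 26.625 + 0.125e_R.
Likewise for Ravi: e_R = 118.5 + 0.5e_M.
Substituting the second reaction function into the first: e_M = 26.625 + 0.125(118.5 + 0.5e_M), which gives 0.9375e_M = 41.4375 ⇒ e_M = 44.2.
Then e_R = 118.5 + 0.5·44.2 = 140.6.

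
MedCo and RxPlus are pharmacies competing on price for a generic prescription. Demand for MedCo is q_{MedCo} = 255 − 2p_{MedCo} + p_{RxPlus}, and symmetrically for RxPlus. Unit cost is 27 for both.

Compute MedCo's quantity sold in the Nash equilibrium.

152

MedCo's profit: π = (p_{MedCo} − 27)(255 − 2p_{MedCo} + p_{RxPlus}).
∂π/∂p_{MedCo} = 309 − 4p_{MedCo} + p_{RxPlus} = 0 ⇒ p_{MedCo} = 77.25 + 0.25p_{RxPlus}.
Setting p_{MedCo} = p_{RxPlus} in the reaction function: p_{MedCo} = 77.25 + 0.25p_{MedCo}, so p_{MedCo} = 77.25 / 0.75 = 103.
q_{MedCo} = 255 − 2·103 + 103 = 152.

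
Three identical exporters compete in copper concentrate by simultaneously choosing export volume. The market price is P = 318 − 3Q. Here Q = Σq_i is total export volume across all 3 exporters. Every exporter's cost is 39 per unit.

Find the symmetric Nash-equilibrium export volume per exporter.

23.25

A representative exporter's profit is π_i = q_i(318 − 3Q) − 39q_i, with Q = q_i + Σ_{j≠i} q_j.
First-order condition: 279 − 6q_i − 3Σ_{j≠i} q_j = 0.
Imposing symmetry (q_j = q for all j) turns Σ_{j≠i} q_j into 2q, so 279 = 12q and q = 23.25.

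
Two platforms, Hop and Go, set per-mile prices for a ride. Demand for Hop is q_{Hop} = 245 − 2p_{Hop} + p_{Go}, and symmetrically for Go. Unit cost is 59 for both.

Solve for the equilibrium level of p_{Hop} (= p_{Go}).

121

Hop's profit: π = (p_{Hop} − 59)(245 − 2p_{Hop} + p_{Go}).
∂π/∂p_{Hop} = 363 − 4p_{Hop} + p_{Go} = 0 ⇒ p_{Hop} = 90.75 + 0.25p_{Go}.
The game is symmetric, so in equilibrium p_{Go} = p_{Hop}: the reaction function gives 0.75p_{Hop} = 90.75, hence p_{Hop} = 121.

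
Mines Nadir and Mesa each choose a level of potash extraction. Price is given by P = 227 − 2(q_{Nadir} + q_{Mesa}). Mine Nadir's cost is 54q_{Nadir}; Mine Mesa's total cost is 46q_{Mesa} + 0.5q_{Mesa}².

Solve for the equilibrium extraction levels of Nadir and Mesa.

Mine Nadir's profit: π = q_{Nadir}(227 − 2(q_{Nadir} + q_{Mesa})) − 54q_{Nadir}.
∂π/∂q_{Nadir} = 173 − 4q_{Nadir} − 2q_{Mesa} = 0, so q_{Nadir} = 43.25 − 0.5q_{Mesa}.
For Mesa: ∂π/∂q_{Mesa} = 181 − 5q_{Mesa} − 2q_{Nadir} = 0 ⇒ q_{Mesa} = 36.2 − 0.4q_{Nadir}.
Substituting the second reaction function into the first: q_{Nadir} = 43.25 − 0.5(36.2 − 0.4q_{Nadir}), which gives 0.8q_{Nadir} = 25.15 ⇒ q_{Nadir} = 31.4375.
Then q_{Mesa} = 36.2 − 0.4·31.4375 = 23.625.

31.4375, 23.625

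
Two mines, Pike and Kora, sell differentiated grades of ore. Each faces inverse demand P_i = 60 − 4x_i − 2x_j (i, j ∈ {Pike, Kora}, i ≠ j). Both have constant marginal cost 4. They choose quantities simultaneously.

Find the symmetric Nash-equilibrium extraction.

5.6

Mine Pike's profit: π = x_{Pike}(60 − 4x_{Pike} − 2x_{Kora}) − 4x_{Pike}.
∂π/∂x_{Pike} = 56 − 8x_{Pike} − 2x_{Kora} = 0 ⇒ x_{Pike} = 7 − 0.25x_{Kora}.
Setting x_{Pike} = x_{Kora} in the reaction function: x_{Pike} = 7 − 0.25x_{Pike}, so x_{Pike} = 7 / 1.25 = 5.6.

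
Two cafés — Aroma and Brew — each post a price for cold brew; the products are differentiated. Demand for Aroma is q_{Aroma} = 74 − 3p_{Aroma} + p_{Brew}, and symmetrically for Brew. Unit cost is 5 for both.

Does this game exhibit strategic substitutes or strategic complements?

Aroma's profit: π = (p_{Aroma} − 5)(74 − 3p_{Aroma} + p_{Brew}).
∂π/∂p_{Aroma} = 89 − 6p_{Aroma} + p_{Brew} = 0 ⇒ p_{Aroma} = 89/6 + (1/6)p_{Brew}.
The best-response slope dp_{Aroma}/dp_{Brew} = 1/6 > 0: the reaction function is upward-sloping, so the choices are strategic complements.

strategic complements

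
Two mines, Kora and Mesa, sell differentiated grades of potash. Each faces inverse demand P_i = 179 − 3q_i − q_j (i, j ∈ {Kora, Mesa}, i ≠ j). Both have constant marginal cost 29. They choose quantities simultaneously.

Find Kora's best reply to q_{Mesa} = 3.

Mine Kora's profit: π = q_{Kora}(179 − 3q_{Kora} − q_{Mesa}) − 29q_{Kora}.
∂π/∂q_{Kora} = 150 − 6q_{Kora} − q_{Mesa} = 0 ⇒ q_{Kora} = 25 − (1/6)q_{Mesa}.
At q_{Mesa} = 3: q_{Kora} = 25 − (1/6)·3 = 24.5.

24.5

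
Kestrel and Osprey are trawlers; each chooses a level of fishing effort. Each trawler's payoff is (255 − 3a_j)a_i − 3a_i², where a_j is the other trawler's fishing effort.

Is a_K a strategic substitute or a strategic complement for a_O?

strategic substitutes

Kestrel's payoff is (255 − 3a_O)a_K − 3a_K².
∂π/∂a_K = 255 − 3a_O − 6a_K = 0, so a_K = 42.5 − 0.5a_O.
The best-response slope da_K/da_O = −0.5 < 0: the reaction function is downward-sloping, so the choices are strategic substitutes.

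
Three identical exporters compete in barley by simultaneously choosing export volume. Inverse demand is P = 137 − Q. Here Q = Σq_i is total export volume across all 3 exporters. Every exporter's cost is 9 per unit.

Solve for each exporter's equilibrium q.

A representative exporter's profit is π_i = q_i(137 − Q) − 9q_i, with Q = q_i + Σ_{j≠i} q_j.
First-order condition: 128 − 2q_i − Σ_{j≠i} q_j = 0.
With identical exporters, set every q_j = q: then 128 − 2q − 2q = 0, i.e. q = 128/4 = 32.

32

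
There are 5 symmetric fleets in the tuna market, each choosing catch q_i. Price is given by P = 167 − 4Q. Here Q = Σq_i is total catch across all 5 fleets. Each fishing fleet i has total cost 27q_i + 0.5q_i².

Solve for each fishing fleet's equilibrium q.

A representative fishing fleet's profit is π_i = q_i(167 − 4Q) − 27q_i − 0.5q_i², with Q = q_i + Σ_{j≠i} q_j.
First-order condition: 140 − 9q_i − 4Σ_{j≠i} q_j = 0.
With identical fishing fleets, set every q_j = q: then 140 − 9q − 16q = 0, i.e. q = 140/25 = 5.6.

5.6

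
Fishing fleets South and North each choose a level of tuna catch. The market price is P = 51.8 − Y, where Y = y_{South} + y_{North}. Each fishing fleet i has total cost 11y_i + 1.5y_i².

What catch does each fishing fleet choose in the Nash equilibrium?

6.8

Fishing fleet South's profit: π = y_{South}(51.8 − (y_{South} + y_{North})) − 11y_{South} − 1.5y_{South}².
∂π/∂y_{South} = 40.8 − 5y_{South} − y_{North} = 0, so y_{South} = 8.16 − 0.2y_{North}.
The game is symmetric, so in equilibrium y_{North} = y_{South}: the reaction function gives 1.2y_{South} = 8.16, hence y_{South} = 6.8.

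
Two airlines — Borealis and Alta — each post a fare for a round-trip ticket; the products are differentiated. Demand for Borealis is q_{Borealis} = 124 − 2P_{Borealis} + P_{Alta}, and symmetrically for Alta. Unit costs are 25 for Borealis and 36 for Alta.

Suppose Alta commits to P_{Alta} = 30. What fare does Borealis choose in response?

51

Borealis's profit: π = (P_{Borealis} − 25)(124 − 2P_{Borealis} + P_{Alta}).
∂π/∂P_{Borealis} = 174 − 4P_{Borealis} + P_{Alta} = 0 ⇒ P_{Borealis} = 43.5 + 0.25P_{Alta}.
At P_{Alta} = 30: P_{Borealis} = 43.5 + 0.25·30 = 51.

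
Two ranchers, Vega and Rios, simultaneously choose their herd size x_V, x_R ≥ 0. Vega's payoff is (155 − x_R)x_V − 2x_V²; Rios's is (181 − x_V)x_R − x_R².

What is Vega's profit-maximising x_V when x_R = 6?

37.25

Expanding Vega's payoff: 155x_V − x_Rx_V − 2x_V².
∂π/∂x_V = 155 − x_R − 4x_V = 0, so x_V = 38.75 − 0.25x_R.
At x_R = 6: x_V = 38.75 − 0.25·6 = 37.25.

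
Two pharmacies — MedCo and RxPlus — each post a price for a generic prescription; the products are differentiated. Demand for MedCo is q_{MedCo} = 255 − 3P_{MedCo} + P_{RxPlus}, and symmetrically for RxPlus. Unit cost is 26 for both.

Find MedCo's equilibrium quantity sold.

MedCo's profit: π = (P_{MedCo} − 26)(255 − 3P_{MedCo} + P_{RxPlus}).
∂π/∂P_{MedCo} = 333 − 6P_{MedCo} + P_{RxPlus} = 0 ⇒ P_{MedCo} = 55.5 + (1/6)P_{RxPlus}.
By symmetry P_{RxPlus} = P_{MedCo}; substituting into the reaction function, (5/6)P_{MedCo} = 55.5 and P_{MedCo} = 66.6.
q_{MedCo} = 255 − 3·66.6 + 66.6 = 121.8.

121.8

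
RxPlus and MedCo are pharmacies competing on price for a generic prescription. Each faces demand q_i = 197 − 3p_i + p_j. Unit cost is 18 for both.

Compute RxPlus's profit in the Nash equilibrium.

3110.52

RxPlus's profit: π = (p_{RxPlus} − 18)(197 − 3p_{RxPlus} + p_{MedCo}).
∂π/∂p_{RxPlus} = 251 − 6p_{RxPlus} + p_{MedCo} = 0 ⇒ p_{RxPlus} = 251/6 + (1/6)p_{MedCo}.
By symmetry p_{MedCo} = p_{RxPlus}; substituting into the reaction function, (5/6)p_{RxPlus} = 251/6 and p_{RxPlus} = 50.2.
q_{RxPlus} = 197 − 3·50.2 + 50.2 = 96.6.
Profit = (50.2 − 18)·96.6 = 3110.52.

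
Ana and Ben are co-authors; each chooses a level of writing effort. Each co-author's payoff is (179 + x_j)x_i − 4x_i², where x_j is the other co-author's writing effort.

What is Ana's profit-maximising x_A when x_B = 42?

27.625

Ana's payoff is (179 + x_B)x_A − 4x_A².
∂π/∂x_A = 179 + x_B − 8x_A = 0, so x_A = 22.375 + 0.125x_B.
At x_B = 42: x_A = 22.375 + 0.125·42 = 27.625.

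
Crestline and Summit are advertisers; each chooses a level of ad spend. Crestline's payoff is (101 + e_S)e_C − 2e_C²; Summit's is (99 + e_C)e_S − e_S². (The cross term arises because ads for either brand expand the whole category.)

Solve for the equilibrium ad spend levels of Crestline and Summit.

Expanding Crestline's payoff: 101e_C + e_Se_C − 2e_C².
∂π/∂e_C = 101 + e_S − 4e_C = 0, so e_C = 25.25 + 0.25e_S.
Likewise for Summit: e_S = 49.5 + 0.5e_C.
Solving the two reaction functions simultaneously: (1 − (0.25)(0.5))e_C = 25.25 + 0.25·49.5, so 0.875e_C = 37.625 and e_C = 43.
Then e_S = 49.5 + 0.5·43 = 71.

43, 71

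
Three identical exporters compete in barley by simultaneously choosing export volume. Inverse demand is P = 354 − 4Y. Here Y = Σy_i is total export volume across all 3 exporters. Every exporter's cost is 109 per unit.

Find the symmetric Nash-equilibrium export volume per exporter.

A representative exporter's profit is π_i = y_i(354 − 4Y) − 109y_i, with Y = y_i + Σ_{j≠i} y_j.
First-order condition: 245 − 8y_i − 4Σ_{j≠i} y_j = 0.
Imposing symmetry (y_j = y for all j) turns Σ_{j≠i} y_j into 2y, so 245 = 16y and y = 15.3125.

15.3125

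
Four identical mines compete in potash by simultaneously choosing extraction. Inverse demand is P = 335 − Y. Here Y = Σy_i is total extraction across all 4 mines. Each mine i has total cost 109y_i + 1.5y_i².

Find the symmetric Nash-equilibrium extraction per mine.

28.25

A representative mine's profit is π_i = y_i(335 − Y) − 109y_i − 1.5y_i², with Y = y_i + Σ_{j≠i} y_j.
First-order condition: 226 − 5y_i − Σ_{j≠i} y_j = 0.
With identical mines, set every y_j = y: then 226 − 5y − 3y = 0, i.e. y = 226/8 = 28.25.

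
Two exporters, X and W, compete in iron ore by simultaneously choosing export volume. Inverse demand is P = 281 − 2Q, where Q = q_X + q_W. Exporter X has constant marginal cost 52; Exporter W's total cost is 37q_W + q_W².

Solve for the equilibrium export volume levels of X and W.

44.3, 25.9

Exporter X's profit: π = q_X(281 − 2(q_X + q_W)) − 52q_X.
∂π/∂q_X = 229 − 4q_X − 2q_W = 0, so q_X = 57.25 − 0.5q_W.
For W: ∂π/∂q_W = 244 − 6q_W − 2q_X = 0 ⇒ q_W = 122/3 − (1/3)q_X.
Substituting the second reaction function into the first: q_X = 57.25 − 0.5(122/3 − (1/3)q_X), which gives (5/6)q_X = 443/12 ⇒ q_X = 44.3.
Then q_W = 122/3 − (1/3)·44.3 = 25.9.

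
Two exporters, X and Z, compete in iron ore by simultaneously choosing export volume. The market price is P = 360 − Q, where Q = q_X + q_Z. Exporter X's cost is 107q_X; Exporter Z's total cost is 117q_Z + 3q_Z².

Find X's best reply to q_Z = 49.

102

Exporter X's profit: π = q_X(360 − (q_X + q_Z)) − 107q_X.
∂π/∂q_X = 253 − 2q_X − q_Z = 0, so q_X = 126.5 − 0.5q_Z.
At q_Z = 49: q_X = 126.5 − 0.5·49 = 102.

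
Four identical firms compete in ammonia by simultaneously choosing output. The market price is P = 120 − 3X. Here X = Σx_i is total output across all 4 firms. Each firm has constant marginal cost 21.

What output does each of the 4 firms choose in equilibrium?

6.6

A representative firm's profit is π_i = x_i(120 − 3X) − 21x_i, with X = x_i + Σ_{j≠i} x_j.
First-order condition: 99 − 6x_i − 3Σ_{j≠i} x_j = 0.
In a symmetric equilibrium every firm chooses the same x, so Σ_{j≠i} x_j = 3x. The condition becomes 99 − 15x = 0, giving x = 99/15 = 6.6.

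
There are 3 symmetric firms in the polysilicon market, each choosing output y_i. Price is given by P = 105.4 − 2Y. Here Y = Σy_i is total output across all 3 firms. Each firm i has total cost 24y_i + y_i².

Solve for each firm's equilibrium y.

8.14

A representative firm's profit is π_i = y_i(105.4 − 2Y) − 24y_i − y_i², with Y = y_i + Σ_{j≠i} y_j.
First-order condition: 81.4 − 6y_i − 2Σ_{j≠i} y_j = 0.
In a symmetric equilibrium every firm chooses the same y, so Σ_{j≠i} y_j = 2y. The condition becomes 81.4 − 10y = 0, giving y = 81.4/10 = 8.14.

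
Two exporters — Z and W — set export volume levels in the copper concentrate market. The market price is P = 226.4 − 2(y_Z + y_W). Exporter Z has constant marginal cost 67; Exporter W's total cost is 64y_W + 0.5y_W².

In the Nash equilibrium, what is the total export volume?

Exporter Z's profit: π = y_Z(226.4 − 2(y_Z + y_W)) − 67y_Z.
∂π/∂y_Z = 159.4 − 4y_Z − 2y_W = 0, so y_Z = 39.85 − 0.5y_W.
For W: ∂π/∂y_W = 162.4 − 5y_W − 2y_Z = 0 ⇒ y_W = 32.48 − 0.4y_Z.
Substituting the second reaction function into the first: y_Z = 39.85 − 0.5(32.48 − 0.4y_Z), which gives 0.8y_Z = 23.61 ⇒ y_Z = 29.5125.
Then y_W = 32.48 − 0.4·29.5125 = 20.675.
Total export volume: 29.5125 + 20.675 = 50.1875.

50.1875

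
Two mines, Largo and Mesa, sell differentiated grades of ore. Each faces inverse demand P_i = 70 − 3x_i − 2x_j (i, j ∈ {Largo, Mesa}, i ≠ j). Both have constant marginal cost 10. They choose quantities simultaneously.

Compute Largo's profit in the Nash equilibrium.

168.75

Mine Largo's profit: π = x_{Largo}(70 − 3x_{Largo} − 2x_{Mesa}) − 10x_{Largo}.
∂π/∂x_{Largo} = 60 − 6x_{Largo} − 2x_{Mesa} = 0 ⇒ x_{Largo} = 10 − (1/3)x_{Mesa}.
Setting x_{Largo} = x_{Mesa} in the reaction function: x_{Largo} = 10 − (1/3)x_{Largo}, so x_{Largo} = 10 / (4/3) = 7.5.
P_{Largo} = 70 − 3·7.5 − 2·7.5 = 32.5.
Profit = (32.5 − 10)·7.5 = 168.75.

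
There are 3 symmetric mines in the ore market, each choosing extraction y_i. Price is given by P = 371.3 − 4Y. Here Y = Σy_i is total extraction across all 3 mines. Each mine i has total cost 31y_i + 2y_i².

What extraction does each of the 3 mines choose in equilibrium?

17.015

A representative mine's profit is π_i = y_i(371.3 − 4Y) − 31y_i − 2y_i², with Y = y_i + Σ_{j≠i} y_j.
First-order condition: 340.3 − 12y_i − 4Σ_{j≠i} y_j = 0.
With identical mines, set every y_j = y: then 340.3 − 12y − 8y = 0, i.e. y = 340.3/20 = 17.015.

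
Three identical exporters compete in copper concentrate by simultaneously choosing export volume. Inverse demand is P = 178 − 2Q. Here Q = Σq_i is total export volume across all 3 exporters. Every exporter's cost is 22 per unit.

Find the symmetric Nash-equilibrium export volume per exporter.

19.5

A representative exporter's profit is π_i = q_i(178 − 2Q) − 22q_i, with Q = q_i + Σ_{j≠i} q_j.
First-order condition: 156 − 4q_i − 2Σ_{j≠i} q_j = 0.
With identical exporters, set every q_j = q: then 156 − 4q − 4q = 0, i.e. q = 156/8 = 19.5.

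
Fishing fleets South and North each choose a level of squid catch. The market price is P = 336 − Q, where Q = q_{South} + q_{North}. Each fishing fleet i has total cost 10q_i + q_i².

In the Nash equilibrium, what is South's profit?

8502.08

Fishing fleet South's profit: π = q_{South}(336 − (q_{South} + q_{North})) − 10q_{South} − q_{South}².
∂π/∂q_{South} = 326 − 4q_{South} − q_{North} = 0, so q_{South} = 81.5 − 0.25q_{North}.
Setting q_{South} = q_{North} in the reaction function: q_{South} = 81.5 − 0.25q_{South}, so q_{South} = 81.5 / 1.25 = 65.2.
Price P = 336 − 130.4 = 205.6.
South's profit: (205.6 − 10)·65.2 − (65.2)² = 8502.08.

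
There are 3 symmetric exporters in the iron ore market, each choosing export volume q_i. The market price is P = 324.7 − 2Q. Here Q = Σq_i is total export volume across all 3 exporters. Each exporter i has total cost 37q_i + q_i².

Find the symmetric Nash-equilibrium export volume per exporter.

28.77

A representative exporter's profit is π_i = q_i(324.7 − 2Q) − 37q_i − q_i², with Q = q_i + Σ_{j≠i} q_j.
First-order condition: 287.7 − 6q_i − 2Σ_{j≠i} q_j = 0.
With identical exporters, set every q_j = q: then 287.7 − 6q − 4q = 0, i.e. q = 287.7/10 = 28.77.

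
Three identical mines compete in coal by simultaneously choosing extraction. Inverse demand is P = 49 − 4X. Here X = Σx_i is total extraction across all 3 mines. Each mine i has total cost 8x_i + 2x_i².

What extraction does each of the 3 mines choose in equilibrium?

A representative mine's profit is π_i = x_i(49 − 4X) − 8x_i − 2x_i², with X = x_i + Σ_{j≠i} x_j.
First-order condition: 41 − 12x_i − 4Σ_{j≠i} x_j = 0.
With identical mines, set every x_j = x: then 41 − 12x − 8x = 0, i.e. x = 41/20 = 2.05.

2.05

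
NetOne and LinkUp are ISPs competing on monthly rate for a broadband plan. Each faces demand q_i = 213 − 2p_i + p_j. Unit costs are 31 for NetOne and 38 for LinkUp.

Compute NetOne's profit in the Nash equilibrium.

7589.12

NetOne's profit: π = (p_{NetOne} − 31)(213 − 2p_{NetOne} + p_{LinkUp}).
∂π/∂p_{NetOne} = 275 − 4p_{NetOne} + p_{LinkUp} = 0 ⇒ p_{NetOne} = 68.75 + 0.25p_{LinkUp}.
Similarly p_{LinkUp} = 72.25 + 0.25p_{NetOne}.
Substituting the second reaction function into the first: p_{NetOne} = 68.75 + 0.25(72.25 + 0.25p_{NetOne}), which gives 0.9375p_{NetOne} = 86.8125 ⇒ p_{NetOne} = 92.6.
Then p_{LinkUp} = 72.25 + 0.25·92.6 = 95.4.
q_{NetOne} = 213 − 2·92.6 + 95.4 = 123.2.
Profit = (92.6 − 31)·123.2 = 7589.12.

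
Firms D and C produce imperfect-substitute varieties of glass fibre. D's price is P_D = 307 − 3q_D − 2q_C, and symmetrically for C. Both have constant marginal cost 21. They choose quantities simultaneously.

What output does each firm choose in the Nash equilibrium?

35.75

Firm D's profit: π = q_D(307 − 3q_D − 2q_C) − 21q_D.
∂π/∂q_D = 286 − 6q_D − 2q_C = 0 ⇒ q_D = 143/3 − (1/3)q_C.
By symmetry q_C = q_D; substituting into the reaction function, (4/3)q_D = 143/3 and q_D = 35.75.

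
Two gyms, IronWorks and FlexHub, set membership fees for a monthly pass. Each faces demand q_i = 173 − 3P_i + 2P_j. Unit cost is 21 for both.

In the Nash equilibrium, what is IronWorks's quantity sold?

114

IronWorks's profit: π = (P_{IronWorks} − 21)(173 − 3P_{IronWorks} + 2P_{FlexHub}).
∂π/∂P_{IronWorks} = 236 − 6P_{IronWorks} + 2P_{FlexHub} = 0 ⇒ P_{IronWorks} = 118/3 + (1/3)P_{FlexHub}.
Setting P_{IronWorks} = P_{FlexHub} in the reaction function: P_{IronWorks} = 118/3 + (1/3)P_{IronWorks}, so P_{IronWorks} = (118/3) / (2/3) = 59.
q_{IronWorks} = 173 − 3·59 + 2·59 = 114.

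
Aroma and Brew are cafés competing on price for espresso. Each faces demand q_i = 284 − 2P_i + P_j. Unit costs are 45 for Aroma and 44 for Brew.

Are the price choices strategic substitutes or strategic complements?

Aroma's profit: π = (P_{Aroma} − 45)(284 − 2P_{Aroma} + P_{Brew}).
∂π/∂P_{Aroma} = 374 − 4P_{Aroma} + P_{Brew} = 0 ⇒ P_{Aroma} = 93.5 + 0.25P_{Brew}.
The best-response slope dP_{Aroma}/dP_{Brew} = 0.25 > 0: the reaction function is upward-sloping, so the choices are strategic complements.

strategic complements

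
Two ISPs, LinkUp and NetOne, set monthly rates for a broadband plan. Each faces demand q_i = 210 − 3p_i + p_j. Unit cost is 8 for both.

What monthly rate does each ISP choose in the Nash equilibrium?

LinkUp's profit: π = (p_{LinkUp} − 8)(210 − 3p_{LinkUp} + p_{NetOne}).
∂π/∂p_{LinkUp} = 234 − 6p_{LinkUp} + p_{NetOne} = 0 ⇒ p_{LinkUp} = 39 + (1/6)p_{NetOne}.
By symmetry p_{NetOne} = p_{LinkUp}; substituting into the reaction function, (5/6)p_{LinkUp} = 39 and p_{LinkUp} = 46.8.

46.8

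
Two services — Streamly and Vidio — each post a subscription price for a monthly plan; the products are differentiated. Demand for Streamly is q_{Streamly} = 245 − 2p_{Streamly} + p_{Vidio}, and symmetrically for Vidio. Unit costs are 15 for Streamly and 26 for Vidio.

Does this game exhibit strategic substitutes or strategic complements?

strategic complements

Streamly's profit: π = (p_{Streamly} − 15)(245 − 2p_{Streamly} + p_{Vidio}).
∂π/∂p_{Streamly} = 275 − 4p_{Streamly} + p_{Vidio} = 0 ⇒ p_{Streamly} = 68.75 + 0.25p_{Vidio}.
The best-response slope dp_{Streamly}/dp_{Vidio} = 0.25 > 0: the reaction function is upward-sloping, so the choices are strategic complements.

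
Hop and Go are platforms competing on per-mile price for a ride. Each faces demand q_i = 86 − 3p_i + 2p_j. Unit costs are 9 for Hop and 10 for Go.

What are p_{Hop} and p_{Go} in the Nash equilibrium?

Hop's profit: π = (p_{Hop} − 9)(86 − 3p_{Hop} + 2p_{Go}).
∂π/∂p_{Hop} = 113 − 6p_{Hop} + 2p_{Go} = 0 ⇒ p_{Hop} = 113/6 + (1/3)p_{Go}.
Similarly p_{Go} = 58/3 + (1/3)p_{Hop}.
Plugging p_{Go} into Hop's best response: p_{Hop} = 113/6 + (1/3)(58/3 + (1/3)p_{Hop}) ⇒ (8/9)p_{Hop} = 455/18, so p_{Hop} = 28.4375.
Then p_{Go} = 58/3 + (1/3)·28.4375 = 28.8125.

28.4375, 28.8125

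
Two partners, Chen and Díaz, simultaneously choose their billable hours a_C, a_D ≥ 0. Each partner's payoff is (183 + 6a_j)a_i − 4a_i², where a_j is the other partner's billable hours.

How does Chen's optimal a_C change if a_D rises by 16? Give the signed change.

12

Chen's payoff is (183 + 6a_D)a_C − 4a_C².
∂π/∂a_C = 183 + 6a_D − 8a_C = 0, so a_C = 22.875 + 0.75a_D.
The reaction-function slope is 0.75, so a 16-unit rise in a_D moves a_C by 0.75 × 16 = 12. Chen's best response rises — the actions are strategic complements.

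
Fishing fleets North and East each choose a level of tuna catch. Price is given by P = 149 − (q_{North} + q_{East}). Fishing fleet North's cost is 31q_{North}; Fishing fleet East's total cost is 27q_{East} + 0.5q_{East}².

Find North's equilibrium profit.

Fishing fleet North's profit: π = q_{North}(149 − (q_{North} + q_{East})) − 31q_{North}.
∂π/∂q_{North} = 118 − 2q_{North} − q_{East} = 0, so q_{North} = 59 − 0.5q_{East}.
For East: ∂π/∂q_{East} = 122 − 3q_{East} − q_{North} = 0 ⇒ q_{East} = 122/3 − (1/3)q_{North}.
Solving the two reaction functions simultaneously: (1 − (−0.5)(−1/3))q_{North} = 59 − 0.5·(122/3), so (5/6)q_{North} = 116/3 and q_{North} = 46.4.
Then q_{East} = 122/3 − (1/3)·46.4 = 25.2.
Price P = 149 − 71.6 = 77.4.
North's profit: (77.4 − 31)·46.4 = 2152.96.

2152.96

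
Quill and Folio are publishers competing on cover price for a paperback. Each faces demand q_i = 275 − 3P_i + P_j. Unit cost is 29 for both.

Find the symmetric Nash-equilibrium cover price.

Quill's profit: π = (P_{Quill} − 29)(275 − 3P_{Quill} + P_{Folio}).
∂π/∂P_{Quill} = 362 − 6P_{Quill} + P_{Folio} = 0 ⇒ P_{Quill} = 181/3 + (1/6)P_{Folio}.
Setting P_{Quill} = P_{Folio} in the reaction function: P_{Quill} = 181/3 + (1/6)P_{Quill}, so P_{Quill} = (181/3) / (5/6) = 72.4.

72.4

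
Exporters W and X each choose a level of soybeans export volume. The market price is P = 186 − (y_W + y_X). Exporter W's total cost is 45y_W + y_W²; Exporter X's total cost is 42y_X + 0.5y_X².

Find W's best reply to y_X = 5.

Exporter W's profit: π = y_W(186 − (y_W + y_X)) − 45y_W − y_W².
∂π/∂y_W = 141 − 4y_W − y_X = 0, so y_W = 35.25 − 0.25y_X.
At y_X = 5: y_W = 35.25 − 0.25·5 = 34.

34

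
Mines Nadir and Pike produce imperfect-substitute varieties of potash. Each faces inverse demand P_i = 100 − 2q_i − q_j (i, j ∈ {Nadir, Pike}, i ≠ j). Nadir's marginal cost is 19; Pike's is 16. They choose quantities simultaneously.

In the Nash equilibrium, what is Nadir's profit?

Mine Nadir's profit: π = q_{Nadir}(100 − 2q_{Nadir} − q_{Pike}) − 19q_{Nadir}.
∂π/∂q_{Nadir} = 81 − 4q_{Nadir} − q_{Pike} = 0 ⇒ q_{Nadir} = 20.25 − 0.25q_{Pike}.
Similarly q_{Pike} = 21 − 0.25q_{Nadir}.
Solving the two reaction functions simultaneously: (1 − (−0.25)(−0.25))q_{Nadir} = 20.25 − 0.25·21, so 0.9375q_{Nadir} = 15 and q_{Nadir} = 16.
Then q_{Pike} = 21 − 0.25·16 = 17.
P_{Nadir} = 100 − 2·16 − 17 = 51.
Profit = (51 − 19)·16 = 512.

512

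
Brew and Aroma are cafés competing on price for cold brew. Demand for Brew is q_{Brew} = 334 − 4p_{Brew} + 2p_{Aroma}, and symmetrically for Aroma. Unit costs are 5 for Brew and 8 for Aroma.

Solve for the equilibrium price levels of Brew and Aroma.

Brew's profit: π = (p_{Brew} − 5)(334 − 4p_{Brew} + 2p_{Aroma}).
∂π/∂p_{Brew} = 354 − 8p_{Brew} + 2p_{Aroma} = 0 ⇒ p_{Brew} = 44.25 + 0.25p_{Aroma}.
Similarly p_{Aroma} = 45.75 + 0.25p_{Brew}.
Plugging p_{Aroma} into Brew's best response: p_{Brew} = 44.25 + 0.25(45.75 + 0.25p_{Brew}) ⇒ 0.9375p_{Brew} = 55.6875, so p_{Brew} = 59.4.
Then p_{Aroma} = 45.75 + 0.25·59.4 = 60.6.

59.4, 60.6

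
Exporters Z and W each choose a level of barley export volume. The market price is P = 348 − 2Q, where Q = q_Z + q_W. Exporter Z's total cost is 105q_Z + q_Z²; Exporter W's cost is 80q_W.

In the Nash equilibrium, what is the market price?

192.2

Exporter Z's profit: π = q_Z(348 − 2(q_Z + q_W)) − 105q_Z − q_Z².
∂π/∂q_Z = 243 − 6q_Z − 2q_W = 0, so q_Z = 40.5 − (1/3)q_W.
For W: ∂π/∂q_W = 268 − 4q_W − 2q_Z = 0 ⇒ q_W = 67 − 0.5q_Z.
Plugging q_W into Z's best response: q_Z = 40.5 − (1/3)(67 − 0.5q_Z) ⇒ (5/6)q_Z = 109/6, so q_Z = 21.8.
Then q_W = 67 − 0.5·21.8 = 56.1.
Equilibrium price: P = 348 − 2·77.9 = 192.2.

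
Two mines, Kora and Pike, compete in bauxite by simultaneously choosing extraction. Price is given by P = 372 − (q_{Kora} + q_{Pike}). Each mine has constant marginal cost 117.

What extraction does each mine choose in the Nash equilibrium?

Mine Kora's profit: π = q_{Kora}(372 − (q_{Kora} + q_{Pike})) − 117q_{Kora}.
∂π/∂q_{Kora} = 255 − 2q_{Kora} − q_{Pike} = 0, so q_{Kora} = 127.5 − 0.5q_{Pike}.
By symmetry q_{Pike} = q_{Kora}; substituting into the reaction function, 1.5q_{Kora} = 127.5 and q_{Kora} = 85.

85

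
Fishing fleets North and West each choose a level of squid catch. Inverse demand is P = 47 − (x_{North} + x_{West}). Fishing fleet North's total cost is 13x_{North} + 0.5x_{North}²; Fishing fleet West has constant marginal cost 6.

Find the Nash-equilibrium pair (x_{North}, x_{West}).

Fishing fleet North's profit: π = x_{North}(47 − (x_{North} + x_{West})) − 13x_{North} − 0.5x_{North}².
∂π/∂x_{North} = 34 − 3x_{North} − x_{West} = 0, so x_{North} = 34/3 − (1/3)x_{West}.
For West: ∂π/∂x_{West} = 41 − 2x_{West} − x_{North} = 0 ⇒ x_{West} = 20.5 − 0.5x_{North}.
Substituting the second reaction function into the first: x_{North} = 34/3 − (1/3)(20.5 − 0.5x_{North}), which gives (5/6)x_{North} = 4.5 ⇒ x_{North} = 5.4.
Then x_{West} = 20.5 − 0.5·5.4 = 17.8.

5.4, 17.8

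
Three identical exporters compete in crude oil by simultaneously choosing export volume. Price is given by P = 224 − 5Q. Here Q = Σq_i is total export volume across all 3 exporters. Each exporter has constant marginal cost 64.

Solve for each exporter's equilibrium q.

A representative exporter's profit is π_i = q_i(224 − 5Q) − 64q_i, with Q = q_i + Σ_{j≠i} q_j.
First-order condition: 160 − 10q_i − 5Σ_{j≠i} q_j = 0.
With identical exporters, set every q_j = q: then 160 − 10q − 10q = 0, i.e. q = 160/20 = 8.

8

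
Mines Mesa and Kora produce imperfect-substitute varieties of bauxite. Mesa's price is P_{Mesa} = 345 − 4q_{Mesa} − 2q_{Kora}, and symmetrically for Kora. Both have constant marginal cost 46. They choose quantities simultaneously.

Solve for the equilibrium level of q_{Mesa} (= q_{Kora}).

29.9

Mine Mesa's profit: π = q_{Mesa}(345 − 4q_{Mesa} − 2q_{Kora}) − 46q_{Mesa}.
∂π/∂q_{Mesa} = 299 − 8q_{Mesa} − 2q_{Kora} = 0 ⇒ q_{Mesa} = 37.375 − 0.25q_{Kora}.
By symmetry q_{Kora} = q_{Mesa}; substituting into the reaction function, 1.25q_{Mesa} = 37.375 and q_{Mesa} = 29.9.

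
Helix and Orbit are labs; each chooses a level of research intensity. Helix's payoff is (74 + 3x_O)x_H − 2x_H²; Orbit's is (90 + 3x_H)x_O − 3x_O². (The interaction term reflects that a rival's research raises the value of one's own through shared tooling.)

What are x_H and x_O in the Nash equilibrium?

47.6, 38.8

Expanding Helix's payoff: 74x_H + 3x_Ox_H − 2x_H².
∂π/∂x_H = 74 + 3x_O − 4x_H = 0, so x_H = 18.5 + 0.75x_O.
Likewise for Orbit: x_O = 15 + 0.5x_H.
Plugging x_O into Helix's best response: x_H = 18.5 + 0.75(15 + 0.5x_H) ⇒ 0.625x_H = 29.75, so x_H = 47.6.
Then x_O = 15 + 0.5·47.6 = 38.8.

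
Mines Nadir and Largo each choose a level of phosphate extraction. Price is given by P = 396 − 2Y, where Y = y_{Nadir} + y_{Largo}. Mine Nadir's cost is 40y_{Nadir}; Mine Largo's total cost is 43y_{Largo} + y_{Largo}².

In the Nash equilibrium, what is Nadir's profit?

10224.5

Mine Nadir's profit: π = y_{Nadir}(396 − 2(y_{Nadir} + y_{Largo})) − 40y_{Nadir}.
∂π/∂y_{Nadir} = 356 − 4y_{Nadir} − 2y_{Largo} = 0, so y_{Nadir} = 89 − 0.5y_{Largo}.
For Largo: ∂π/∂y_{Largo} = 353 − 6y_{Largo} − 2y_{Nadir} = 0 ⇒ y_{Largo} = 353/6 − (1/3)y_{Nadir}.
Substituting the second reaction function into the first: y_{Nadir} = 89 − 0.5(353/6 − (1/3)y_{Nadir}), which gives (5/6)y_{Nadir} = 715/12 ⇒ y_{Nadir} = 71.5.
Then y_{Largo} = 353/6 − (1/3)·71.5 = 35.
Price P = 396 − 2·106.5 = 183.
Nadir's profit: (183 − 40)·71.5 = 10224.5.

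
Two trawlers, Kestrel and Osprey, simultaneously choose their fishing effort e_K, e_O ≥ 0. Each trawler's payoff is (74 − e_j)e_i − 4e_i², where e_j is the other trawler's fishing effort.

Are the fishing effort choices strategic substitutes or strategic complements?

strategic substitutes

Kestrel's payoff is (74 − e_O)e_K − 4e_K².
∂π/∂e_K = 74 − e_O − 8e_K = 0, so e_K = 9.25 − 0.125e_O.
The best-response slope de_K/de_O = −0.125 < 0: the reaction function is downward-sloping, so the choices are strategic substitutes.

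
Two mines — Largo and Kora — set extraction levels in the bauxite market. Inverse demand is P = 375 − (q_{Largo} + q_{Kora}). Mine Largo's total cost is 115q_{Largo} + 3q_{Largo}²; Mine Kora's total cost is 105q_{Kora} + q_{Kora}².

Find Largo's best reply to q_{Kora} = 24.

29.5

Mine Largo's profit: π = q_{Largo}(375 − (q_{Largo} + q_{Kora})) − 115q_{Largo} − 3q_{Largo}².
∂π/∂q_{Largo} = 260 − 8q_{Largo} − q_{Kora} = 0, so q_{Largo} = 32.5 − 0.125q_{Kora}.
At q_{Kora} = 24: q_{Largo} = 32.5 − 0.125·24 = 29.5.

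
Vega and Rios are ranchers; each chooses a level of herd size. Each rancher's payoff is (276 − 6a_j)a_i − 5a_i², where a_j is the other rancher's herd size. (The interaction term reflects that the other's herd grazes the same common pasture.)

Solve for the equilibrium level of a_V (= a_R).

17.25

Vega's payoff is (276 − 6a_R)a_V − 5a_V².
∂π/∂a_V = 276 − 6a_R − 10a_V = 0, so a_V = 27.6 − 0.6a_R.
The game is symmetric, so in equilibrium a_R = a_V: the reaction function gives 1.6a_V = 27.6, hence a_V = 17.25.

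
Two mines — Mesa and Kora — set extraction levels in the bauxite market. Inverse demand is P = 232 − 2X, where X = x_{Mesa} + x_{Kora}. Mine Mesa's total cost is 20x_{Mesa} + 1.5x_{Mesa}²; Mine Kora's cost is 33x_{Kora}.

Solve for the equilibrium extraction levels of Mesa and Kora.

18.75, 40.375

Mine Mesa's profit: π = x_{Mesa}(232 − 2(x_{Mesa} + x_{Kora})) − 20x_{Mesa} − 1.5x_{Mesa}².
∂π/∂x_{Mesa} = 212 − 7x_{Mesa} − 2x_{Kora} = 0, so x_{Mesa} = 212/7 − (2/7)x_{Kora}.
For Kora: ∂π/∂x_{Kora} = 199 − 4x_{Kora} − 2x_{Mesa} = 0 ⇒ x_{Kora} = 49.75 − 0.5x_{Mesa}.
Solving the two reaction functions simultaneously: (1 − (−2/7)(−0.5))x_{Mesa} = 212/7 − (2/7)·49.75, so (6/7)x_{Mesa} = 225/14 and x_{Mesa} = 18.75.
Then x_{Kora} = 49.75 − 0.5·18.75 = 40.375.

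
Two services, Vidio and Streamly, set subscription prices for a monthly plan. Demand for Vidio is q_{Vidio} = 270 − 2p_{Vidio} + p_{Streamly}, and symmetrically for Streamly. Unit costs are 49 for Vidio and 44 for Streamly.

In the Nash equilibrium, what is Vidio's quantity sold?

146

Vidio's profit: π = (p_{Vidio} − 49)(270 − 2p_{Vidio} + p_{Streamly}).
∂π/∂p_{Vidio} = 368 − 4p_{Vidio} + p_{Streamly} = 0 ⇒ p_{Vidio} = 92 + 0.25p_{Streamly}.
Similarly p_{Streamly} = 89.5 + 0.25p_{Vidio}.
Plugging p_{Streamly} into Vidio's best response: p_{Vidio} = 92 + 0.25(89.5 + 0.25p_{Vidio}) ⇒ 0.9375p_{Vidio} = 114.375, so p_{Vidio} = 122.
Then p_{Streamly} = 89.5 + 0.25·122 = 120.
q_{Vidio} = 270 − 2·122 + 120 = 146.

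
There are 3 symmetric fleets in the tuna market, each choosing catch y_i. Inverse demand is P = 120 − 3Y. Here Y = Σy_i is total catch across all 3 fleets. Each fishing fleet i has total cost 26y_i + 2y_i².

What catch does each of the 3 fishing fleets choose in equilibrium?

5.875

A representative fishing fleet's profit is π_i = y_i(120 − 3Y) − 26y_i − 2y_i², with Y = y_i + Σ_{j≠i} y_j.
First-order condition: 94 − 10y_i − 3Σ_{j≠i} y_j = 0.
With identical fishing fleets, set every y_j = y: then 94 − 10y − 6y = 0, i.e. y = 94/16 = 5.875.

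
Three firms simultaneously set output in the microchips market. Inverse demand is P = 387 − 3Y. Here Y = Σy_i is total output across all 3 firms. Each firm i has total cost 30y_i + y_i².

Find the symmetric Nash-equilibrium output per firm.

25.5

A representative firm's profit is π_i = y_i(387 − 3Y) − 30y_i − y_i², with Y = y_i + Σ_{j≠i} y_j.
First-order condition: 357 − 8y_i − 3Σ_{j≠i} y_j = 0.
With identical firms, set every y_j = y: then 357 − 8y − 6y = 0, i.e. y = 357/14 = 25.5.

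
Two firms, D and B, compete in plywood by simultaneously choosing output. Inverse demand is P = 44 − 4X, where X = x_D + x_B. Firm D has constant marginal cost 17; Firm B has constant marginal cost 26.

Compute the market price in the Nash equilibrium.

Firm D's profit: π = x_D(44 − 4(x_D + x_B)) − 17x_D.
∂π/∂x_D = 27 − 8x_D − 4x_B = 0, so x_D = 3.375 − 0.5x_B.
By the same steps for B: x_B = 2.25 − 0.5x_D.
Solving the two reaction functions simultaneously: (1 − (−0.5)(−0.5))x_D = 3.375 − 0.5·2.25, so 0.75x_D = 2.25 and x_D = 3.
Then x_B = 2.25 − 0.5·3 = 0.75.
Equilibrium price: P = 44 − 4·3.75 = 29.

29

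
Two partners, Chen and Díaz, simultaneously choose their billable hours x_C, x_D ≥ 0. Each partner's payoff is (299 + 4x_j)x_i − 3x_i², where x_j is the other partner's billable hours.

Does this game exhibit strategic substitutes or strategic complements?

Chen's payoff is (299 + 4x_D)x_C − 3x_C².
∂π/∂x_C = 299 + 4x_D − 6x_C = 0, so x_C = 299/6 + (2/3)x_D.
The best-response slope dx_C/dx_D = 2/3 > 0: the reaction function is upward-sloping, so the choices are strategic complements.

strategic complements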